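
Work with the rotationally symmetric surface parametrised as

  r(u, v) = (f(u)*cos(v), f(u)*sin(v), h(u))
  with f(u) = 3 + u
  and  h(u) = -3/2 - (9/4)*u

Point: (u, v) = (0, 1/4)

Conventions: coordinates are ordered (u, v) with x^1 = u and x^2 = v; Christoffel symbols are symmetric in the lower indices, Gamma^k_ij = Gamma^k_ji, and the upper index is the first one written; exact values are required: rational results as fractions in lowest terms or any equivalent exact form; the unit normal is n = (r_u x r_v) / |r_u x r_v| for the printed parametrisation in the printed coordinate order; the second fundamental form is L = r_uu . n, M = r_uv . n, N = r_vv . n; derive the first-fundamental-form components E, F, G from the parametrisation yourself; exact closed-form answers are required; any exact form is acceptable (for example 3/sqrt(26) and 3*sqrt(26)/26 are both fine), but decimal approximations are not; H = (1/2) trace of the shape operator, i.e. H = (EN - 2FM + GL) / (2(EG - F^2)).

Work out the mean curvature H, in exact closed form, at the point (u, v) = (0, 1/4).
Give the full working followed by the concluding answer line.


f = 3, f' = 1, f'' = 0, h' = -9/4, h'' = 0
E = 97/16, F = 0, G = 9; answer radicand W^2 = 97/16
unnormalised second-form numerators: l = 0, m = 0, n = -27/4; L = l/sqrt(97/16), and similarly M = m/sqrt(W^2), N = n/sqrt(W^2)
H = (E*n - 2*F*m + G*l) / (2*(EG - F^2)*sqrt(W^2)); E*n - 2*F*m + G*l = -2619/64, EG - F^2 = 873/16, so H = (-3/8)/sqrt(97/16)

Answer: H = -3*sqrt(97)/194


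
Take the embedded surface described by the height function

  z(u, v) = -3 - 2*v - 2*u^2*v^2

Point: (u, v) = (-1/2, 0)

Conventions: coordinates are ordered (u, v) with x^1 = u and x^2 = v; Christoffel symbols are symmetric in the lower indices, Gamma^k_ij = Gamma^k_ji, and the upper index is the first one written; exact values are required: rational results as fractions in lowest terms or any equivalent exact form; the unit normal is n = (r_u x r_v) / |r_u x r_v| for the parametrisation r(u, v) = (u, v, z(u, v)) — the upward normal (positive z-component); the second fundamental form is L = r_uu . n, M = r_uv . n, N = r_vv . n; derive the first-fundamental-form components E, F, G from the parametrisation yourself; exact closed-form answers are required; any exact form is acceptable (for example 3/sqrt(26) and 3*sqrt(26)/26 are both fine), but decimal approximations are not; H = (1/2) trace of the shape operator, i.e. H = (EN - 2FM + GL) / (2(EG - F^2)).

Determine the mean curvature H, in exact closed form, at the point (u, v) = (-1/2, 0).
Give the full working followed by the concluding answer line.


z_u = 0, z_v = -2, z_uu = 0, z_uv = 0, z_vv = -1
E = 1, F = 0, G = 5; answer radicand W^2 = 5
unnormalised second-form numerators: l = 0, m = 0, n = -1; L = l/sqrt(5), and similarly M = m/sqrt(W^2), N = n/sqrt(W^2)
H = (E*n - 2*F*m + G*l) / (2*(EG - F^2)*sqrt(W^2)); E*n - 2*F*m + G*l = -1, EG - F^2 = 5, so H = (-1/10)/sqrt(5)

Answer: H = -sqrt(5)/50


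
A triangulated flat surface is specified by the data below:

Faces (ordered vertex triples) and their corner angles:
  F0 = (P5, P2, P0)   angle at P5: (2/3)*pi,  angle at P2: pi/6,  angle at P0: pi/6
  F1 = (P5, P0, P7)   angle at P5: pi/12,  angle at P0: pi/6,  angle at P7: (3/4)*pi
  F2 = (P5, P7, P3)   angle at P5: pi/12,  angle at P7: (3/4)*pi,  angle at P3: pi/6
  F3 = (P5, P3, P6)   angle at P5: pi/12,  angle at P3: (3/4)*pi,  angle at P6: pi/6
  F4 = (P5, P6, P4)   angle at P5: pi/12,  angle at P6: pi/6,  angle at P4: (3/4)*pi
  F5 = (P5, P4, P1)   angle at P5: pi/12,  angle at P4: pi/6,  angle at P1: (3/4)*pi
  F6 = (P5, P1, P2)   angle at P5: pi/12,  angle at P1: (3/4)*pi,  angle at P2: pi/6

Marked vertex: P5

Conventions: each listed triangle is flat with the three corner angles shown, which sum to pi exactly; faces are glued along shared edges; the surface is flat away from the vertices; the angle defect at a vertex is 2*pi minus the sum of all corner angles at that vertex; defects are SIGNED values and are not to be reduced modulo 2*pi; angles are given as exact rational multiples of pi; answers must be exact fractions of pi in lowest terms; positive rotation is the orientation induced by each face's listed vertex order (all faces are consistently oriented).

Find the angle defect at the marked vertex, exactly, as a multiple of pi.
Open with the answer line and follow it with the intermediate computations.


Answer: defect(P5) = (5/6)*pi

Sum of corner angles at P5: (7/6)*pi
defect = 2*pi - (7/6)*pi


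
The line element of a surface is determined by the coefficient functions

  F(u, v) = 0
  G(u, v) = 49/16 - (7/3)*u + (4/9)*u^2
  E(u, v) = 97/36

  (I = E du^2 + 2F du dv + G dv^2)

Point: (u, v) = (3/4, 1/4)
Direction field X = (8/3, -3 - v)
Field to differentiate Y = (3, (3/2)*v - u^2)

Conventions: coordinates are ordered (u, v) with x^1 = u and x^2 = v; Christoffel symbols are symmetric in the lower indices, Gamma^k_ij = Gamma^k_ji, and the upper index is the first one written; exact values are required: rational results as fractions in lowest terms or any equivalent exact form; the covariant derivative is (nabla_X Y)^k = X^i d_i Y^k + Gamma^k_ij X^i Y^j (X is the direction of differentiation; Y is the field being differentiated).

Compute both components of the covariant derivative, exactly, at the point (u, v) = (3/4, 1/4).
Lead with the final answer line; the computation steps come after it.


Answer: (nabla_X Y)^u = 585/3104, (nabla_X Y)^v = -409/120

E = 97/36, F = 0, G = 25/16 at the point
E_u = 0, E_v = 0, F_u = 0, F_v = 0, G_u = -5/3, G_v = 0
EG - F^2 = 2425/576;  g^inv = (576/2425) * [[25/16, 0], [0, 97/36]]
first-kind symbols [ij,l] = (1/2)(d_i g_jl + d_j g_il - d_l g_ij): [uu,u] = E_u/2 = 0, [uu,v] = F_u - E_v/2 = 0, [uv,u] = E_v/2 = 0, [uv,v] = G_u/2 = -5/6, [vv,u] = F_v - G_u/2 = 5/6, [vv,v] = G_v/2 = 0
Gamma^u_ij = (G*[ij,u] - F*[ij,v])/(EG - F^2), Gamma^v_ij = (E*[ij,v] - F*[ij,u])/(EG - F^2)
Gamma_uuu = 0, Gamma_uuv = 0, Gamma_uvv = 30/97, Gamma_vuu = 0, Gamma_vuv = -8/15, Gamma_vvv = 0
X = (8/3, -13/4), Y = (3, -3/16) at the point


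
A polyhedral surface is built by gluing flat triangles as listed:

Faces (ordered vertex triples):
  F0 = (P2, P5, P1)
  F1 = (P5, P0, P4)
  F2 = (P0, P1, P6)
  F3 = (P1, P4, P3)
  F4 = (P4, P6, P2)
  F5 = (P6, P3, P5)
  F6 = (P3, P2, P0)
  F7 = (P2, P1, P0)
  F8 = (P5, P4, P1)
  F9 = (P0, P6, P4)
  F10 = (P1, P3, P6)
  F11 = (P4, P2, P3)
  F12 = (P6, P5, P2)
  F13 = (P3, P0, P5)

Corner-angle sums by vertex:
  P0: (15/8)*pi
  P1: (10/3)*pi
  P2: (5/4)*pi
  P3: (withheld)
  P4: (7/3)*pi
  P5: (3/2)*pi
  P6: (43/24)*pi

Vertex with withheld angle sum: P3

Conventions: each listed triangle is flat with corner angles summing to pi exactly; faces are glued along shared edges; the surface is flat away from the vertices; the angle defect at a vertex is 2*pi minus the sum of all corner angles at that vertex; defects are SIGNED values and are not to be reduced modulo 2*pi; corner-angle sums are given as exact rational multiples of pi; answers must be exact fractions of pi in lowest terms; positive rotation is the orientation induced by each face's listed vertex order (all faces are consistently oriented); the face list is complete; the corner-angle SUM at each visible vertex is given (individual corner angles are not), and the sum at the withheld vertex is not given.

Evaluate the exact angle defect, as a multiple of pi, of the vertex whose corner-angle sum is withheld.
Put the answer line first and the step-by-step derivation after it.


Answer: defect(P3) = pi/12

V = 7, E = 21, F = 14; chi = V - E + F = 0
Gauss-Bonnet: total defect = 2*pi*chi = 0; visible defects sum to -pi/12


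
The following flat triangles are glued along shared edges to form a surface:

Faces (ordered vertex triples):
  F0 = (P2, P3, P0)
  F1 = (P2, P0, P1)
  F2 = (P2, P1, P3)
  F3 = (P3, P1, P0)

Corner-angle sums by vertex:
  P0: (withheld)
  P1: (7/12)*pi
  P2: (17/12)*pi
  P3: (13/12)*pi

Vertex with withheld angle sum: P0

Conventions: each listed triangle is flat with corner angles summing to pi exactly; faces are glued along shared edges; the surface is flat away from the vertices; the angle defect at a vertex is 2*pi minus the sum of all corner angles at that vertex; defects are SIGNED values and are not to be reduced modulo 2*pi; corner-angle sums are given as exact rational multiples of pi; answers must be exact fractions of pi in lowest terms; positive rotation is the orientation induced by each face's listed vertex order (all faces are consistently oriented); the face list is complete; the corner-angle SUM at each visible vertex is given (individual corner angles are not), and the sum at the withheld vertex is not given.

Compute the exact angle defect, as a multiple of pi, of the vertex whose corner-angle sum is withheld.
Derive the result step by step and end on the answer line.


V = 4, E = 6, F = 4; chi = V - E + F = 2
Gauss-Bonnet: total defect = 2*pi*chi = 4*pi; visible defects sum to (35/12)*pi

Answer: defect(P0) = (13/12)*pi


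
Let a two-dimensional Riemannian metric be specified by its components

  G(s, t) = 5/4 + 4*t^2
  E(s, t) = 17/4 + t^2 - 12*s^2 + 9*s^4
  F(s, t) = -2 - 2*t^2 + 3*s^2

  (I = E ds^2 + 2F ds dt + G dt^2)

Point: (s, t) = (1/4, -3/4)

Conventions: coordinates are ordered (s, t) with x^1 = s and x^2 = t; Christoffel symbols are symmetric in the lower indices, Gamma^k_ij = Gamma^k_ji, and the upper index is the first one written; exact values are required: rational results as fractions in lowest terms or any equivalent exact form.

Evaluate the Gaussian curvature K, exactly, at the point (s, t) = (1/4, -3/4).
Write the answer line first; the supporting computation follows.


Answer: K = 84224/316875

E = 1049/256, F = -47/16, G = 7/2, EG - F^2 = 2925/512 at the point
E_s = -87/16, E_t = -3/2, F_s = 3/2, F_t = 3, G_s = 0, G_t = -6
E_tt = 2, F_st = 0, G_ss = 0
Apply the Brioschi formula K = (det M1 - det M2)/(EG - F^2)^2 over the derivative matrices of E, F, G.
M1 = [[-E_tt/2 + F_st - G_ss/2, E_s/2, F_s - E_t/2], [F_t - G_s/2, E, F], [G_t/2, F, G]] = [[-1, -87/32, 9/4], [3, 1049/256, -47/16], [-3, -47/16, 7/2]]; det M1 = 6867/1024
M2 = [[0, E_t/2, G_s/2], [E_t/2, E, F], [G_s/2, F, G]] = [[0, -3/4, 0], [-3/4, 1049/256, -47/16], [0, -47/16, 7/2]]; det M2 = -63/32
det M1 - det M2 = 8883/1024; K = 8883/1024 / (2925/512)^2 = 84224/316875


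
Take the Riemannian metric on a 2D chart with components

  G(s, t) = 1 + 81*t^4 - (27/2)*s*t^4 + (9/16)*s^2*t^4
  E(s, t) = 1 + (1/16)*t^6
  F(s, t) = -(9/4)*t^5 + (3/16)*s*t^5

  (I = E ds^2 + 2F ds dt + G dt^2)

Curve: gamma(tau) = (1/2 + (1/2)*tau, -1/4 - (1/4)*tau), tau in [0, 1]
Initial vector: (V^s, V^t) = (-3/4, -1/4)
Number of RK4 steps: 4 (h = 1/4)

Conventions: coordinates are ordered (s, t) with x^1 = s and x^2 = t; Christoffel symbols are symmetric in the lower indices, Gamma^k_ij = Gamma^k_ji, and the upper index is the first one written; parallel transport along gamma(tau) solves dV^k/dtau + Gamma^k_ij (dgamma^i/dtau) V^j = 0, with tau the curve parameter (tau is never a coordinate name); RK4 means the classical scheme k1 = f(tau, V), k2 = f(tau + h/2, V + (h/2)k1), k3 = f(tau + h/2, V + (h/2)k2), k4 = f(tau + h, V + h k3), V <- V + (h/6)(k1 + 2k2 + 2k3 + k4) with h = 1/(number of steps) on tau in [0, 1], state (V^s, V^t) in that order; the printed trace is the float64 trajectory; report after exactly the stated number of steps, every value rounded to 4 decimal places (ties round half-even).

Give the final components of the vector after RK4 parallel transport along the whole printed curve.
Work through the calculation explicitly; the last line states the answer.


gamma'(tau) = (1/2, -1/4); f(tau, V)^k = -Gamma^k_ij(gamma(tau)) gamma'^i(tau) V^j; h = 1/4; intermediate values shown to 6 dp
curve data and Christoffel symbols at the stage parameters:
  tau = 0.000000: gamma = (0.500000, -0.250000), gamma' = (0.500000, -0.250000); Gamma_sss = 0.000000, Gamma_sst = -0.000142, Gamma_stt = -0.013053, Gamma_tss = 0.000000, Gamma_tst = -0.019579, Gamma_ttt = -1.801256
  tau = 0.125000: gamma = (0.562500, -0.281250), gamma' = (0.500000, -0.250000); Gamma_sss = 0.000000, Gamma_sst = -0.000226, Gamma_stt = -0.018376, Gamma_tss = 0.000000, Gamma_tst = -0.027564, Gamma_ttt = -2.241843
  tau = 0.250000: gamma = (0.625000, -0.312500), gamma' = (0.500000, -0.250000); Gamma_sss = 0.000000, Gamma_sst = -0.000330, Gamma_stt = -0.024012, Gamma_tss = 0.000000, Gamma_tst = -0.036018, Gamma_ttt = -2.622105
  tau = 0.375000: gamma = (0.687500, -0.343750), gamma' = (0.500000, -0.250000); Gamma_sss = 0.000000, Gamma_sst = -0.000449, Gamma_stt = -0.029539, Gamma_tss = 0.000000, Gamma_tst = -0.044309, Gamma_ttt = -2.916344
  tau = 0.500000: gamma = (0.750000, -0.375000), gamma' = (0.500000, -0.250000); Gamma_sss = 0.000000, Gamma_sst = -0.000577, Gamma_stt = -0.034646, Gamma_tss = 0.000000, Gamma_tst = -0.051969, Gamma_ttt = -3.118120
  tau = 0.625000: gamma = (0.812500, -0.406250), gamma' = (0.500000, -0.250000); Gamma_sss = 0.000000, Gamma_sst = -0.000711, Gamma_stt = -0.039162, Gamma_tss = 0.000000, Gamma_tst = -0.058743, Gamma_ttt = -3.235404
  tau = 0.750000: gamma = (0.875000, -0.437500), gamma' = (0.500000, -0.250000); Gamma_sss = 0.000000, Gamma_sst = -0.000846, Gamma_stt = -0.043042, Gamma_tss = 0.000000, Gamma_tst = -0.064563, Gamma_ttt = -3.283498
  tau = 0.875000: gamma = (0.937500, -0.468750), gamma' = (0.500000, -0.250000); Gamma_sss = 0.000000, Gamma_sst = -0.000981, Gamma_stt = -0.046318, Gamma_tss = 0.000000, Gamma_tst = -0.069477, Gamma_ttt = -3.279306
  tau = 1.000000: gamma = (1.000000, -0.500000), gamma' = (0.500000, -0.250000); Gamma_sss = 0.000000, Gamma_sst = -0.001115, Gamma_stt = -0.049062, Gamma_tss = 0.000000, Gamma_tst = -0.073592, Gamma_ttt = -3.238060
step 0: V^s = -0.7500, V^t = -0.2500
step 1: k1 = (0.000825, 0.113802), k2 = (0.001099, 0.134061), k3 = (0.001088, 0.132676), k4 = (0.001328, 0.144984); V <- V + (h/6)(k1 + 2k2 + 2k3 + k4): V^s = -0.7497, V^t = -0.2170
step 2: k1 = (0.001329, 0.145085), k2 = (0.001508, 0.148879), k3 = (0.001505, 0.148543), k4 = (0.001614, 0.145263); V <- V + (h/6)(k1 + 2k2 + 2k3 + k4): V^s = -0.7494, V^t = -0.1801
step 3: k1 = (0.001616, 0.145454), k2 = (0.001661, 0.137219), k3 = (0.001671, 0.138021), k4 = (0.001664, 0.126908); V <- V + (h/6)(k1 + 2k2 + 2k3 + k4): V^s = -0.7489, V^t = -0.1458
step 4: k1 = (0.001666, 0.127082), k2 = (0.001625, 0.115016), k3 = (0.001641, 0.116200), k4 = (0.001576, 0.104003); V <- V + (h/6)(k1 + 2k2 + 2k3 + k4): V^s = -0.7485, V^t = -0.1169

Answer: V^s = -0.7485, V^t = -0.1169


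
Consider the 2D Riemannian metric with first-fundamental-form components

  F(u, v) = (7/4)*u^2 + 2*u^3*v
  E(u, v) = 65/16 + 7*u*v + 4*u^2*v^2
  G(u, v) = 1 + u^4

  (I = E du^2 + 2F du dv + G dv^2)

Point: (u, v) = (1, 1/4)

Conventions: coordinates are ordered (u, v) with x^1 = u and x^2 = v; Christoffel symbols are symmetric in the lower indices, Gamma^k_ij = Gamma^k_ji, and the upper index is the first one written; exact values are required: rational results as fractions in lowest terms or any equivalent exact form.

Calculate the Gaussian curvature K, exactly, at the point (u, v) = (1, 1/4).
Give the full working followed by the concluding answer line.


E = 97/16, F = 9/4, G = 2, EG - F^2 = 113/16 at the point
E_u = 9/4, E_v = 9, F_u = 5, F_v = 2, G_u = 4, G_v = 0
E_vv = 8, F_uv = 6, G_uu = 12
The intrinsic route: Brioschi's K = (det M1 - det M2)/(EG - F^2)^2.
M1 = [[-E_vv/2 + F_uv - G_uu/2, E_u/2, F_u - E_v/2], [F_v - G_u/2, E, F], [G_v/2, F, G]] = [[-4, 9/8, 1/2], [0, 97/16, 9/4], [0, 9/4, 2]]; det M1 = -113/4
M2 = [[0, E_v/2, G_u/2], [E_v/2, E, F], [G_u/2, F, G]] = [[0, 9/2, 2], [9/2, 97/16, 9/4], [2, 9/4, 2]]; det M2 = -97/4
det M1 - det M2 = -4; K = -4 / (113/16)^2 = -1024/12769

Answer: K = -1024/12769


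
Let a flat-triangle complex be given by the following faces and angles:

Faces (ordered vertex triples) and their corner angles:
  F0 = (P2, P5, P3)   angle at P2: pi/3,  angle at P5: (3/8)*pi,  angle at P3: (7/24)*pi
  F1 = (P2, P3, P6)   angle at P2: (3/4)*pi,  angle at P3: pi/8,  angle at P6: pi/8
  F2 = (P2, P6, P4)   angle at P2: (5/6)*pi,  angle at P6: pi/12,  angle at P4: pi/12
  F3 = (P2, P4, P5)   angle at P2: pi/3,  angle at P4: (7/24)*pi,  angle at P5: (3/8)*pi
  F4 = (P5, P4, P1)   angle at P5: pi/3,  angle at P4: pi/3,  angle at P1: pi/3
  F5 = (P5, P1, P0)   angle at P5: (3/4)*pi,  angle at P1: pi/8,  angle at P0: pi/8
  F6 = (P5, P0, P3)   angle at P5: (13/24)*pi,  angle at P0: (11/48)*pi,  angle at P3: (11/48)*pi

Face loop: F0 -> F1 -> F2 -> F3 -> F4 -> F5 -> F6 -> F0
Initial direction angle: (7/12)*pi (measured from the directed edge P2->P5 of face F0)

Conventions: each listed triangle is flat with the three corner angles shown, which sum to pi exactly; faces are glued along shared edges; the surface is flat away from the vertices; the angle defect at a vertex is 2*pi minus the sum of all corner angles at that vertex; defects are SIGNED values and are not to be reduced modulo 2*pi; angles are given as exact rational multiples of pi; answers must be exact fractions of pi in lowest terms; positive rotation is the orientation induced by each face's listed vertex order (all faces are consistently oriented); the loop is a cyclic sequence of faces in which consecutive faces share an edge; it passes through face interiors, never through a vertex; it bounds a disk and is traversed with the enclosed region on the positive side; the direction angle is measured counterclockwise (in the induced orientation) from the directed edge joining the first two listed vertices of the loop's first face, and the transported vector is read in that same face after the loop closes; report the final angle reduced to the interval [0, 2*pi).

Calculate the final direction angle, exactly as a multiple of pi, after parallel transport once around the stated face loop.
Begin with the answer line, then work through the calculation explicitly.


Answer: final direction angle = (47/24)*pi

enclosed vertex P2: corner angles sum to (9/4)*pi, defect = 2*pi - (9/4)*pi = -pi/4
enclosed vertex P5: corner angles sum to (19/8)*pi, defect = 2*pi - (19/8)*pi = (-3/8)*pi
the rotation equals the total enclosed defect, so the final angle is initial + defects (mod 2*pi)
final angle = (7/12)*pi - (5/8)*pi = (47/24)*pi (mod 2*pi)


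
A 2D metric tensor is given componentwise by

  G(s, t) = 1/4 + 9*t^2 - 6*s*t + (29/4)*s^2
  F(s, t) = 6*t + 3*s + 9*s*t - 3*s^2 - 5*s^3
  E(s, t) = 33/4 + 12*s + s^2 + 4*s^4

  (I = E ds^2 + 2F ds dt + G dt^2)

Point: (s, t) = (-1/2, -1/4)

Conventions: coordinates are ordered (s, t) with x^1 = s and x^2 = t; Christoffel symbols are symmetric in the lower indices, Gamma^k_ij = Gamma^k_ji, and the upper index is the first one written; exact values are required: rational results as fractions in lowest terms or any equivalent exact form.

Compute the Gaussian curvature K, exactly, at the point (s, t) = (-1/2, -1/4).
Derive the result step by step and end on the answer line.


E = 11/4, F = -2, G = 15/8, EG - F^2 = 37/32 at the point
E_s = 9, E_t = 0, F_s = 0, F_t = 3/2, G_s = -23/4, G_t = -3/2
E_tt = 0, F_st = 9, G_ss = 29/2
K follows from Brioschi's formula, (det M1 - det M2)/(EG - F^2)^2.
M1 = [[-E_tt/2 + F_st - G_ss/2, E_s/2, F_s - E_t/2], [F_t - G_s/2, E, F], [G_t/2, F, G]] = [[7/4, 9/2, 0], [35/8, 11/4, -2], [-3/4, -2, 15/8]]; det M1 = -1801/64
M2 = [[0, E_t/2, G_s/2], [E_t/2, E, F], [G_s/2, F, G]] = [[0, 0, -23/8], [0, 11/4, -2], [-23/8, -2, 15/8]]; det M2 = -5819/256
det M1 - det M2 = -1385/256; K = -1385/256 / (37/32)^2 = -5540/1369

Answer: K = -5540/1369


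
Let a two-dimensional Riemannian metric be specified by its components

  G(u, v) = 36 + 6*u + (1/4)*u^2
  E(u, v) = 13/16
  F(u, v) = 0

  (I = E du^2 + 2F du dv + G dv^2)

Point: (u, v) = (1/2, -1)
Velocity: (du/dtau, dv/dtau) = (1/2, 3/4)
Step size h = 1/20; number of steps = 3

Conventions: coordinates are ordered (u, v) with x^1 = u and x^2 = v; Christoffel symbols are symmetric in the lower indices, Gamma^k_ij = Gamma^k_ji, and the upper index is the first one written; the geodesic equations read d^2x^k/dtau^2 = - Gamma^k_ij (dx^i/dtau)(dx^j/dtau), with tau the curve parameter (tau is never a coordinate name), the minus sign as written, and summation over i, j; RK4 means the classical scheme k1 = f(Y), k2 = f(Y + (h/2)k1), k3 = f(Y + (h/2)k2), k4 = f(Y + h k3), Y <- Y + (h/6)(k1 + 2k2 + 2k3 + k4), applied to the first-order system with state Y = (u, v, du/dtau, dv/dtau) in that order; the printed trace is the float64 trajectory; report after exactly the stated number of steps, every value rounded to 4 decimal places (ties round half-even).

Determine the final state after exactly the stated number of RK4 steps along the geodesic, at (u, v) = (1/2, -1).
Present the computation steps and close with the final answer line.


f(Y) = (du/dtau, dv/dtau, -Gamma^u_ij Y'^i Y'^j, -Gamma^v_ij Y'^i Y'^j) with the Gammas evaluated at the stage position; h = 0.050000; intermediate values shown to 6 dp
step 0: u = 0.5000, v = -1.0000, du/dtau = 0.5000, dv/dtau = 0.7500
step 1:
  k1: at (u, v) = (0.500000, -1.000000), (du/dtau, dv/dtau) = (0.500000, 0.750000); Gamma_uuu = 0.000000, Gamma_uuv = 0.000000, Gamma_uvv = -3.846154, Gamma_vuu = 0.000000, Gamma_vuv = 0.080000, Gamma_vvv = 0.000000; k1 = (0.500000, 0.750000, 2.163462, -0.060000)
  k2: at (u, v) = (0.512500, -0.981250), (du/dtau, dv/dtau) = (0.554087, 0.748500); Gamma_uuu = 0.000000, Gamma_uuv = 0.000000, Gamma_uvv = -3.850000, Gamma_vuu = 0.000000, Gamma_vuv = 0.079920, Gamma_vvv = 0.000000; k2 = (0.554087, 0.748500, 2.156971, -0.066291)
  k3: at (u, v) = (0.513852, -0.981287), (du/dtau, dv/dtau) = (0.553924, 0.748343); Gamma_uuu = 0.000000, Gamma_uuv = 0.000000, Gamma_uvv = -3.850416, Gamma_vuu = 0.000000, Gamma_vuv = 0.079911, Gamma_vvv = 0.000000; k3 = (0.553924, 0.748343, 2.156298, -0.066251)
  k4: at (u, v) = (0.527696, -0.962583), (du/dtau, dv/dtau) = (0.607815, 0.746687); Gamma_uuu = 0.000000, Gamma_uuv = 0.000000, Gamma_uvv = -3.854676, Gamma_vuu = 0.000000, Gamma_vuv = 0.079823, Gamma_vvv = 0.000000; k4 = (0.607815, 0.746687, 2.149144, -0.072455)
  Y <- Y + (h/6)(k1 + 2k2 + 2k3 + k4): u = 0.5277, v = -0.9626, du/dtau = 0.6078, dv/dtau = 0.7467
step 2:
  k1: at (u, v) = (0.527699, -0.962580), (du/dtau, dv/dtau) = (0.607826, 0.746687); Gamma_uuu = 0.000000, Gamma_uuv = 0.000000, Gamma_uvv = -3.854677, Gamma_vuu = 0.000000, Gamma_vuv = 0.079823, Gamma_vvv = 0.000000; k1 = (0.607826, 0.746687, 2.149143, -0.072456)
  k2: at (u, v) = (0.542894, -0.943913), (du/dtau, dv/dtau) = (0.661555, 0.744876); Gamma_uuu = 0.000000, Gamma_uuv = 0.000000, Gamma_uvv = -3.859352, Gamma_vuu = 0.000000, Gamma_vuv = 0.079726, Gamma_vvv = 0.000000; k2 = (0.661555, 0.744876, 2.141323, -0.078575)
  k3: at (u, v) = (0.544238, -0.943958), (du/dtau, dv/dtau) = (0.661359, 0.744723); Gamma_uuu = 0.000000, Gamma_uuv = 0.000000, Gamma_uvv = -3.859765, Gamma_vuu = 0.000000, Gamma_vuv = 0.079718, Gamma_vvv = 0.000000; k3 = (0.661359, 0.744723, 2.140672, -0.078527)
  k4: at (u, v) = (0.560767, -0.925344), (du/dtau, dv/dtau) = (0.714860, 0.742761); Gamma_uuu = 0.000000, Gamma_uuv = 0.000000, Gamma_uvv = -3.864851, Gamma_vuu = 0.000000, Gamma_vuv = 0.079613, Gamma_vvv = 0.000000; k4 = (0.714860, 0.742761, 2.132214, -0.084544)
  Y <- Y + (h/6)(k1 + 2k2 + 2k3 + k4): u = 0.5608, v = -0.9253, du/dtau = 0.7149, dv/dtau = 0.7428
step 3:
  k1: at (u, v) = (0.560770, -0.925342), (du/dtau, dv/dtau) = (0.714871, 0.742760); Gamma_uuu = 0.000000, Gamma_uuv = 0.000000, Gamma_uvv = -3.864852, Gamma_vuu = 0.000000, Gamma_vuv = 0.079613, Gamma_vvv = 0.000000; k1 = (0.714871, 0.742760, 2.132212, -0.084545)
  k2: at (u, v) = (0.578641, -0.906773), (du/dtau, dv/dtau) = (0.768176, 0.740647); Gamma_uuu = 0.000000, Gamma_uuv = 0.000000, Gamma_uvv = -3.870351, Gamma_vuu = 0.000000, Gamma_vuv = 0.079500, Gamma_vvv = 0.000000; k2 = (0.768176, 0.740647, 2.123111, -0.090462)
  k3: at (u, v) = (0.579974, -0.906825), (du/dtau, dv/dtau) = (0.767949, 0.740499); Gamma_uuu = 0.000000, Gamma_uuv = 0.000000, Gamma_uvv = -3.870761, Gamma_vuu = 0.000000, Gamma_vuv = 0.079491, Gamma_vvv = 0.000000; k3 = (0.767949, 0.740499, 2.122488, -0.090408)
  k4: at (u, v) = (0.599167, -0.888317), (du/dtau, dv/dtau) = (0.820995, 0.738240); Gamma_uuu = 0.000000, Gamma_uuv = 0.000000, Gamma_uvv = -3.876667, Gamma_vuu = 0.000000, Gamma_vuv = 0.079370, Gamma_vvv = 0.000000; k4 = (0.820995, 0.738240, 2.112777, -0.096211)
  Y <- Y + (h/6)(k1 + 2k2 + 2k3 + k4): u = 0.5992, v = -0.8883, du/dtau = 0.8210, dv/dtau = 0.7382

Answer: u = 0.5992, v = -0.8883, du/dtau = 0.8210, dv/dtau = 0.7382


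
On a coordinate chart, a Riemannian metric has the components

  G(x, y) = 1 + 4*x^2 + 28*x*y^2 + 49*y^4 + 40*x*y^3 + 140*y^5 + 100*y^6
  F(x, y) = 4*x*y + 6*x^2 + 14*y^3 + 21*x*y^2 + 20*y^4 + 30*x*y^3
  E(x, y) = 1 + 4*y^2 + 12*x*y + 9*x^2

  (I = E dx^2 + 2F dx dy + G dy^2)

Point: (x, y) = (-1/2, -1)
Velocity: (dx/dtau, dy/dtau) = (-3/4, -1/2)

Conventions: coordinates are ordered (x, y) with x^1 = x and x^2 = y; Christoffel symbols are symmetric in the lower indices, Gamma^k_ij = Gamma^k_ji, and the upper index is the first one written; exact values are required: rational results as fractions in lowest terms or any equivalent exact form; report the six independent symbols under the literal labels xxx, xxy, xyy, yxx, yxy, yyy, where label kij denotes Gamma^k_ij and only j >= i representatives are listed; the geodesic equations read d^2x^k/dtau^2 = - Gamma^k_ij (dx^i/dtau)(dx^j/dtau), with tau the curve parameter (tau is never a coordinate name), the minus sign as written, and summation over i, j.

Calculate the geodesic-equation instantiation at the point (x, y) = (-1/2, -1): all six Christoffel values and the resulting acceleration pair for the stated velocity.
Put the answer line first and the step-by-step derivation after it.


Answer: Gamma_xxx = -14/39, Gamma_xxy = -28/117, Gamma_xyy = -224/117, Gamma_yxx = -16/39, Gamma_yxy = -32/117, Gamma_yyy = -256/117; accelerations (d^2x/dtau^2, d^2y/dtau^2) = (805/936, 115/117)

E = 53/4, F = 14, G = 17 at the point
E_x = -21, E_y = -14, F_x = -19, F_y = -64, G_x = -16, G_y = -128
EG - F^2 = 117/4;  g^inv = (4/117) * [[17, -14], [-14, 53/4]]
first-kind symbols [ij,l] = (1/2)(d_i g_jl + d_j g_il - d_l g_ij): [xx,x] = E_x/2 = -21/2, [xx,y] = F_x - E_y/2 = -12, [xy,x] = E_y/2 = -7, [xy,y] = G_x/2 = -8, [yy,x] = F_y - G_x/2 = -56, [yy,y] = G_y/2 = -64
Gamma^x_ij = (G*[ij,x] - F*[ij,y])/(EG - F^2), Gamma^y_ij = (E*[ij,y] - F*[ij,x])/(EG - F^2)
Gamma_xxx = -14/39, Gamma_xxy = -28/117, Gamma_xyy = -224/117, Gamma_yxx = -16/39, Gamma_yxy = -32/117, Gamma_yyy = -256/117
d^2x/dtau^2 = -(Gamma_xxx*(-3/4)^2 + 2*Gamma_xxy*(-3/4)*(-1/2) + Gamma_xyy*(-1/2)^2) = 805/936
d^2y/dtau^2 = -(Gamma_yxx*(-3/4)^2 + 2*Gamma_yxy*(-3/4)*(-1/2) + Gamma_yyy*(-1/2)^2) = 115/117


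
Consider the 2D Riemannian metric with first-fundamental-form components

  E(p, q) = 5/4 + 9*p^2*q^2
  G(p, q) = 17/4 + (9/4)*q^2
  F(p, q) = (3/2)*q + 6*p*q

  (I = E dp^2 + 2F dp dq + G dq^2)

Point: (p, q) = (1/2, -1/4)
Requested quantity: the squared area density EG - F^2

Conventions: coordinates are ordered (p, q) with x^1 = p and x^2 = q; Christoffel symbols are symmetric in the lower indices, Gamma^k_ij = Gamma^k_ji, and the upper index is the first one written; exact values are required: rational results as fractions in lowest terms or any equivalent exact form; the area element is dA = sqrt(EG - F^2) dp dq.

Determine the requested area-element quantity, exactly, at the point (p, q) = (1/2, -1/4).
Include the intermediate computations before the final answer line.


E = 89/64, F = -9/8, G = 281/64; EG - F^2 = 19825/4096

Answer: EG - F^2 = 19825/4096


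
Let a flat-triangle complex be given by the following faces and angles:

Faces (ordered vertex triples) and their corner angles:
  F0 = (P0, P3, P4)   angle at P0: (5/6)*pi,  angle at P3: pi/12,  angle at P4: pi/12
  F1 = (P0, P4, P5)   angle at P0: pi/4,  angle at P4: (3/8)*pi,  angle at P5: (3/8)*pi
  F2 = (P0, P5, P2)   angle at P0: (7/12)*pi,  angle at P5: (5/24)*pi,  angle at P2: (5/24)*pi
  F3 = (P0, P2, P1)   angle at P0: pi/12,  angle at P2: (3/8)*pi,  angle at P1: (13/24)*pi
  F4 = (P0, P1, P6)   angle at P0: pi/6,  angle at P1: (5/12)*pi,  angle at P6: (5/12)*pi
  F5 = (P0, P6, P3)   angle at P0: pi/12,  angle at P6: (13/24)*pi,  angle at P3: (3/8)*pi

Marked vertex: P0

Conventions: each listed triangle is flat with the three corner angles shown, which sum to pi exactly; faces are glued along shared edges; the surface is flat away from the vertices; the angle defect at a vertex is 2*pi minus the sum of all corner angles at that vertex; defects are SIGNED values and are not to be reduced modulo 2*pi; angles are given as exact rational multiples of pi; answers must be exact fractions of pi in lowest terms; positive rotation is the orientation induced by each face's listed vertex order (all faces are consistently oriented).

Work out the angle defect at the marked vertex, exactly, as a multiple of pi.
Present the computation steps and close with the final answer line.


Sum of corner angles at P0: 2*pi
defect = 2*pi - 2*pi

Answer: defect(P0) = 0


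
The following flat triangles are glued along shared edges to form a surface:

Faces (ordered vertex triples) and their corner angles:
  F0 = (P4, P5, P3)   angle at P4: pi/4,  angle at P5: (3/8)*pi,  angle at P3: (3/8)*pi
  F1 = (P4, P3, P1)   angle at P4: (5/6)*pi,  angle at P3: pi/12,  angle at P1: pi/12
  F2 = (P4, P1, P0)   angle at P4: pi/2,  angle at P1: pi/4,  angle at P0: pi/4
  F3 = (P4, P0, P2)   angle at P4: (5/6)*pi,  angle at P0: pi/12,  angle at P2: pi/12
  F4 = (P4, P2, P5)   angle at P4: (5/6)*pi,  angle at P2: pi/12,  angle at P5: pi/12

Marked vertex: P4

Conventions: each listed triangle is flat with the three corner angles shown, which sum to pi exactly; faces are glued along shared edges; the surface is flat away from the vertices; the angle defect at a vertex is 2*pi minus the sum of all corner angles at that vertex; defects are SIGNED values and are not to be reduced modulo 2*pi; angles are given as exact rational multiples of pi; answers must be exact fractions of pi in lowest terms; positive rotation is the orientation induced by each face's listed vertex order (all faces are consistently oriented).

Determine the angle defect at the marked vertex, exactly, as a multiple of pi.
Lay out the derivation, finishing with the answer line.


Sum of corner angles at P4: (13/4)*pi
defect = 2*pi - (13/4)*pi

Answer: defect(P4) = (-5/4)*pi


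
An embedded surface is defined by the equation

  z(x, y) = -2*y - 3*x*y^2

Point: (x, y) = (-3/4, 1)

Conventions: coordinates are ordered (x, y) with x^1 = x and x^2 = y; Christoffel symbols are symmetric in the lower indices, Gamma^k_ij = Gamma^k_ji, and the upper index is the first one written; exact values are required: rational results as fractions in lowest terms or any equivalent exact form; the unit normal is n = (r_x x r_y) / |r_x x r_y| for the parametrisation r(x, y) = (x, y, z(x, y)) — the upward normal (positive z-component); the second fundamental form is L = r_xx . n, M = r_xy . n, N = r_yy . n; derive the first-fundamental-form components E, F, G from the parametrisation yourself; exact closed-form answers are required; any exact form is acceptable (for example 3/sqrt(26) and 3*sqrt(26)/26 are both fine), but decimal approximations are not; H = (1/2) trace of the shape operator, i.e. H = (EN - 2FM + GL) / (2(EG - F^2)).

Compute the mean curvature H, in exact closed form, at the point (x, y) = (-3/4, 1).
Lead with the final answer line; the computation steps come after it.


Answer: H = -36*sqrt(65)/845

z_x = -3, z_y = 5/2, z_xx = 0, z_xy = -6, z_yy = 9/2
E = 10, F = -15/2, G = 29/4; answer radicand W^2 = 65/4
unnormalised second-form numerators: l = 0, m = -6, n = 9/2; L = l/sqrt(65/4), and similarly M = m/sqrt(W^2), N = n/sqrt(W^2)
H = (E*n - 2*F*m + G*l) / (2*(EG - F^2)*sqrt(W^2)); E*n - 2*F*m + G*l = -45, EG - F^2 = 65/4, so H = (-18/13)/sqrt(65/4)


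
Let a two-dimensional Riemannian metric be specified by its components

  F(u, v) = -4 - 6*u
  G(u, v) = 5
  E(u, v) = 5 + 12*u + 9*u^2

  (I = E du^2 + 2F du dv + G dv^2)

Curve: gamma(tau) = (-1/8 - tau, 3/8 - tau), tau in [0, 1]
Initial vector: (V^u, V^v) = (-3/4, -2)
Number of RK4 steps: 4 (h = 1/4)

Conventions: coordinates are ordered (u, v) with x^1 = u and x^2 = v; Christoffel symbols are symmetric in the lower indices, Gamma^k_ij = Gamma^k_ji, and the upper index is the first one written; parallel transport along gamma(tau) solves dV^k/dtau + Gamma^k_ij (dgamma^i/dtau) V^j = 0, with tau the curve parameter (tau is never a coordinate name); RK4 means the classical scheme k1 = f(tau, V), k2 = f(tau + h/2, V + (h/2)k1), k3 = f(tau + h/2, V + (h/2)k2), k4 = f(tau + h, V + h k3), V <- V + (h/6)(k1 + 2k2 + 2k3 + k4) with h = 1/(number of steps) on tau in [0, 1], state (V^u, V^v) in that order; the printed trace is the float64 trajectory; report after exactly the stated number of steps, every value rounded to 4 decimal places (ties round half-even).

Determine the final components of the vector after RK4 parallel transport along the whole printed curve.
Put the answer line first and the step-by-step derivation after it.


Answer: V^u = -0.7898, V^v = -1.0781

gamma'(tau) = (-1, -1); f(tau, V)^k = -Gamma^k_ij(gamma(tau)) gamma'^i(tau) V^j; h = 1/4; intermediate values shown to 6 dp
curve data and Christoffel symbols at the stage parameters:
  tau = 0.000000: gamma = (-0.125000, 0.375000), gamma' = (-1.000000, -1.000000); Gamma_uuu = 0.638037, Gamma_uuv = 0.000000, Gamma_uvv = 0.000000, Gamma_vuu = -0.785276, Gamma_vuv = 0.000000, Gamma_vvv = 0.000000
  tau = 0.125000: gamma = (-0.250000, 0.250000), gamma' = (-1.000000, -1.000000); Gamma_uuu = 0.571429, Gamma_uuv = 0.000000, Gamma_uvv = 0.000000, Gamma_vuu = -0.914286, Gamma_vuv = 0.000000, Gamma_vvv = 0.000000
  tau = 0.250000: gamma = (-0.375000, 0.125000), gamma' = (-1.000000, -1.000000); Gamma_uuu = 0.455285, Gamma_uuv = 0.000000, Gamma_uvv = 0.000000, Gamma_vuu = -1.040650, Gamma_vuv = 0.000000, Gamma_vvv = 0.000000
  tau = 0.375000: gamma = (-0.500000, 0.000000), gamma' = (-1.000000, -1.000000); Gamma_uuu = 0.285714, Gamma_uuv = 0.000000, Gamma_uvv = 0.000000, Gamma_vuu = -1.142857, Gamma_vuv = 0.000000, Gamma_vvv = 0.000000
  tau = 0.500000: gamma = (-0.625000, -0.125000), gamma' = (-1.000000, -1.000000); Gamma_uuu = 0.074766, Gamma_uuv = 0.000000, Gamma_uvv = 0.000000, Gamma_vuu = -1.196262, Gamma_vuv = 0.000000, Gamma_vvv = 0.000000
  tau = 0.625000: gamma = (-0.750000, -0.250000), gamma' = (-1.000000, -1.000000); Gamma_uuu = -0.148148, Gamma_uuv = 0.000000, Gamma_uvv = 0.000000, Gamma_vuu = -1.185185, Gamma_vuv = 0.000000, Gamma_vvv = 0.000000
  tau = 0.750000: gamma = (-0.875000, -0.375000), gamma' = (-1.000000, -1.000000); Gamma_uuu = -0.347826, Gamma_uuv = 0.000000, Gamma_uvv = 0.000000, Gamma_vuu = -1.113043, Gamma_vuv = 0.000000, Gamma_vvv = 0.000000
  tau = 0.875000: gamma = (-1.000000, -0.500000), gamma' = (-1.000000, -1.000000); Gamma_uuu = -0.500000, Gamma_uuv = 0.000000, Gamma_uvv = 0.000000, Gamma_vuu = -1.000000, Gamma_vuv = 0.000000, Gamma_vvv = 0.000000
  tau = 1.000000: gamma = (-1.125000, -0.625000), gamma' = (-1.000000, -1.000000); Gamma_uuu = -0.598639, Gamma_uuv = 0.000000, Gamma_uvv = 0.000000, Gamma_vuu = -0.870748, Gamma_vuv = 0.000000, Gamma_vvv = 0.000000
step 0: V^u = -0.7500, V^v = -2.0000
step 1: k1 = (-0.478528, 0.588957), k2 = (-0.462752, 0.740403), k3 = (-0.461625, 0.738600), k4 = (-0.394006, 0.900585); V <- V + (h/6)(k1 + 2k2 + 2k3 + k4): V^u = -0.8634, V^v = -1.8147
step 2: k1 = (-0.393087, 0.898484), k2 = (-0.260721, 1.042883), k3 = (-0.255993, 1.023974), k4 = (-0.069337, 1.109396); V <- V + (h/6)(k1 + 2k2 + 2k3 + k4): V^u = -0.9257, V^v = -1.5588
step 3: k1 = (-0.069212, 1.107396), k2 = (0.138425, 1.107396), k3 = (0.134579, 1.076635), k4 = (0.310285, 0.992912); V <- V + (h/6)(k1 + 2k2 + 2k3 + k4): V^u = -0.8929, V^v = -1.2893
step 4: k1 = (0.310581, 0.993858), k2 = (0.427048, 0.854097), k3 = (0.419769, 0.839538), k4 = (0.471714, 0.686130); V <- V + (h/6)(k1 + 2k2 + 2k3 + k4): V^u = -0.7898, V^v = -1.0781


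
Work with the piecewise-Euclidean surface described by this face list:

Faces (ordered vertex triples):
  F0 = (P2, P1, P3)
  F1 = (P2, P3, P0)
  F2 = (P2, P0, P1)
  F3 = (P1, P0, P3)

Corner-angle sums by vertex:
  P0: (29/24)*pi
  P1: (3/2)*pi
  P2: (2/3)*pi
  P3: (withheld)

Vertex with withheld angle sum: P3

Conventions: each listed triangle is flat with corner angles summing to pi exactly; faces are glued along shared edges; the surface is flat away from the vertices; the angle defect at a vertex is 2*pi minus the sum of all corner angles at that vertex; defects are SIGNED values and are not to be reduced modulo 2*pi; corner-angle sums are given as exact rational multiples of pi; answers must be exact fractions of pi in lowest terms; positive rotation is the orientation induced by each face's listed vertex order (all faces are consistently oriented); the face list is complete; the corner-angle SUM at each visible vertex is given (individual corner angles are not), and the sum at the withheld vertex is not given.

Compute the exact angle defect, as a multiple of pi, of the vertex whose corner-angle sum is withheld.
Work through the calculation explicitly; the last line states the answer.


V = 4, E = 6, F = 4; chi = V - E + F = 2
Gauss-Bonnet: total defect = 2*pi*chi = 4*pi; visible defects sum to (21/8)*pi

Answer: defect(P3) = (11/8)*pi


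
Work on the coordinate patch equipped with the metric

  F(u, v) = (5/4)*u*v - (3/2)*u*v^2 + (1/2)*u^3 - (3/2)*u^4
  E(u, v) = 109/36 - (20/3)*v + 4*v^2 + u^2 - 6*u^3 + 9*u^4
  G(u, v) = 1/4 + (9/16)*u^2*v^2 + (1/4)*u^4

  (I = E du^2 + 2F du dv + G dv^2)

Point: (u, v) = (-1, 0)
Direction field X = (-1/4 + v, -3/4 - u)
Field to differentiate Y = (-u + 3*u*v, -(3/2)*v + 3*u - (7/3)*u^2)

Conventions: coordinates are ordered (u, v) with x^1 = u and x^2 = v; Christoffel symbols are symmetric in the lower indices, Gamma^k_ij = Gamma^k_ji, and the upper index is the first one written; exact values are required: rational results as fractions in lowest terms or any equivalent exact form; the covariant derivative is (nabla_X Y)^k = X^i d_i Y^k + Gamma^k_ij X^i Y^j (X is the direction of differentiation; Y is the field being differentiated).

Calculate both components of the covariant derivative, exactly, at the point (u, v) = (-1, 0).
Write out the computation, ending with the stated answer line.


E = 685/36, F = -2, G = 1/2 at the point
E_u = -56, E_v = -20/3, F_u = 15/2, F_v = -5/4, G_u = -1, G_v = 0
EG - F^2 = 397/72;  g^inv = (72/397) * [[1/2, 2], [2, 685/36]]
first-kind symbols [ij,l] = (1/2)(d_i g_jl + d_j g_il - d_l g_ij): [uu,u] = E_u/2 = -28, [uu,v] = F_u - E_v/2 = 65/6, [uv,u] = E_v/2 = -10/3, [uv,v] = G_u/2 = -1/2, [vv,u] = F_v - G_u/2 = -3/4, [vv,v] = G_v/2 = 0
Gamma^u_ij = (G*[ij,u] - F*[ij,v])/(EG - F^2), Gamma^v_ij = (E*[ij,v] - F*[ij,u])/(EG - F^2)
Gamma_uuu = 552/397, Gamma_uuv = -192/397, Gamma_uvv = -27/397, Gamma_vuu = 32429/1191, Gamma_vuv = -1165/397, Gamma_vvv = -108/397
X = (-1/4, 1/4), Y = (1, -16/3) at the point

Answer: (nabla_X Y)^u = -1209/794, (nabla_X Y)^v = -127507/9528


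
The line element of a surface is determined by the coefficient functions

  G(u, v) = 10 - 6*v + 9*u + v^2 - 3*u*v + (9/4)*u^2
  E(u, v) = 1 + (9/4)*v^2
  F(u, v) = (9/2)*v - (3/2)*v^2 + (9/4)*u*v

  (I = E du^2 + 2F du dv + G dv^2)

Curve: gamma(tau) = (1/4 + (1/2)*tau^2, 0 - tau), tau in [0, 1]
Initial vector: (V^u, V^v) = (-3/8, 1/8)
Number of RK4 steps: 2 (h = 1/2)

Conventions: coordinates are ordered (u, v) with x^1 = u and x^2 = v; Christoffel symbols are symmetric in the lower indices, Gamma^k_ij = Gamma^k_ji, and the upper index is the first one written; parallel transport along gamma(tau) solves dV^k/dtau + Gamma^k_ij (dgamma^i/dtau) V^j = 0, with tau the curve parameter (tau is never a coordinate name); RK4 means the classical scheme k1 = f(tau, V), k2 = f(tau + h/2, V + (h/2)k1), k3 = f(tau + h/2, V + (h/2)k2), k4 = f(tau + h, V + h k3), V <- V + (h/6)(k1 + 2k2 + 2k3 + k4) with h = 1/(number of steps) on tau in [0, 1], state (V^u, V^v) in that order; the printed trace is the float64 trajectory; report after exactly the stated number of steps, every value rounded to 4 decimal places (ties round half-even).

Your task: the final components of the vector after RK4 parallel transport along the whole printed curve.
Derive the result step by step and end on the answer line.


gamma'(tau) = (tau, -1); f(tau, V)^k = -Gamma^k_ij(gamma(tau)) gamma'^i(tau) V^j; h = 1/2; intermediate values shown to 6 dp
curve data and Christoffel symbols at the stage parameters:
  tau = 0.000000: gamma = (0.250000, 0.000000), gamma' = (0.000000, -1.000000); Gamma_uuu = 0.000000, Gamma_uuv = 0.000000, Gamma_uvv = 0.000000, Gamma_vuu = 0.000000, Gamma_vuv = 0.408575, Gamma_vvv = -0.272383
  tau = 0.250000: gamma = (0.281250, -0.250000), gamma' = (0.250000, -1.000000); Gamma_uuu = 0.000000, Gamma_uuv = -0.038466, Gamma_uvv = 0.025644, Gamma_vuu = 0.000000, Gamma_vuv = 0.376647, Gamma_vvv = -0.251098
  tau = 0.500000: gamma = (0.375000, -0.500000), gamma' = (0.500000, -1.000000); Gamma_uuu = 0.000000, Gamma_uuv = -0.062270, Gamma_uvv = 0.041514, Gamma_vuu = 0.000000, Gamma_vuv = 0.337297, Gamma_vvv = -0.224865
  tau = 0.750000: gamma = (0.531250, -0.750000), gamma' = (0.750000, -1.000000); Gamma_uuu = 0.000000, Gamma_uuv = -0.073562, Gamma_uvv = 0.049042, Gamma_vuu = 0.000000, Gamma_vuv = 0.297315, Gamma_vvv = -0.198210
  tau = 1.000000: gamma = (0.750000, -1.000000), gamma' = (1.000000, -1.000000); Gamma_uuu = 0.000000, Gamma_uuv = -0.076231, Gamma_uvv = 0.050821, Gamma_vuu = 0.000000, Gamma_vuv = 0.260455, Gamma_vvv = -0.173637
step 0: V^u = -0.3750, V^v = 0.1250
step 1: k1 = (0.000000, -0.187264), k2 = (0.017182, -0.168236), k3 = (0.017184, -0.168261), k4 = (0.025785, -0.139671); V <- V + (h/6)(k1 + 2k2 + 2k3 + k4): V^u = -0.3671, V^v = 0.0417
step 2: k1 = (0.025888, -0.140229), k2 = (0.027220, -0.110013), k3 = (0.027983, -0.113096), k4 = (0.025030, -0.085518); V <- V + (h/6)(k1 + 2k2 + 2k3 + k4): V^u = -0.3537, V^v = -0.0143

Answer: V^u = -0.3537, V^v = -0.0143
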